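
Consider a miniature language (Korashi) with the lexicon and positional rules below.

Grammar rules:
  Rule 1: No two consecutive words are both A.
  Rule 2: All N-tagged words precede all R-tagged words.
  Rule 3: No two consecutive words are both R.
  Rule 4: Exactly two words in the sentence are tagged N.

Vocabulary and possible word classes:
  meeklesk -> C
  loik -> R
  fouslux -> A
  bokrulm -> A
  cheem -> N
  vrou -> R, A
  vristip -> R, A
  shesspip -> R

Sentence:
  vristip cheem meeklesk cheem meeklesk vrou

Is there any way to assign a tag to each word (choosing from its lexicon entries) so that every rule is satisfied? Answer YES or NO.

YES

Candidates per position — 1:vristip {R,A}; 2:cheem {N}; 3:meeklesk {C}; 4:cheem {N}; 5:meeklesk {C}; 6:vrou {R,A}.
One satisfying assignment: A N C N C R.
Rule-by-rule: rule 1 ok; rule 2 ok; rule 3 ok; rule 4 ok.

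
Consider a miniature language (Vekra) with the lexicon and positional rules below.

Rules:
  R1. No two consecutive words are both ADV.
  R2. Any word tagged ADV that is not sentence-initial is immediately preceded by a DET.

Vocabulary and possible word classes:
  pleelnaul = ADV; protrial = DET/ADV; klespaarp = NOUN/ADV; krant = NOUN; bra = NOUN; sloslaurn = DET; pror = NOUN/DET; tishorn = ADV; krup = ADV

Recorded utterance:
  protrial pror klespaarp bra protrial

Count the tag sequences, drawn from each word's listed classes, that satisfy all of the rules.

6

Candidates per position — 1:protrial {DET,ADV}; 2:pror {NOUN,DET}; 3:klespaarp {NOUN,ADV}; 4:bra {NOUN}; 5:protrial {DET,ADV}.
There are 16 candidate sequences in total.
Checking each against the rules leaves 6 sequences.
Count = 6.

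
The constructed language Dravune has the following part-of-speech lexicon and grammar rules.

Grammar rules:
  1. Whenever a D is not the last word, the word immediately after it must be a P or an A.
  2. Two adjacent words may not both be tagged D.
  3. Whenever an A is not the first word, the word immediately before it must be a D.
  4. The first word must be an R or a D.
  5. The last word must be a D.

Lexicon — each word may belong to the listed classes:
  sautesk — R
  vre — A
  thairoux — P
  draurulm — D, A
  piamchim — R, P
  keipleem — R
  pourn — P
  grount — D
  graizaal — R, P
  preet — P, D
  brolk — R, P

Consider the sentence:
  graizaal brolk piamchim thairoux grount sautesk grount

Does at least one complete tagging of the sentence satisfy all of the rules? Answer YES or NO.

NO

Candidates per position — 1:graizaal {R,P}; 2:brolk {R,P}; 3:piamchim {R,P}; 4:thairoux {P}; 5:grount {D}; 6:sautesk {R}; 7:grount {D}.
Rule 1 cannot be satisfied by any choice of tags from the lexicon.
So there is no consistent tagging.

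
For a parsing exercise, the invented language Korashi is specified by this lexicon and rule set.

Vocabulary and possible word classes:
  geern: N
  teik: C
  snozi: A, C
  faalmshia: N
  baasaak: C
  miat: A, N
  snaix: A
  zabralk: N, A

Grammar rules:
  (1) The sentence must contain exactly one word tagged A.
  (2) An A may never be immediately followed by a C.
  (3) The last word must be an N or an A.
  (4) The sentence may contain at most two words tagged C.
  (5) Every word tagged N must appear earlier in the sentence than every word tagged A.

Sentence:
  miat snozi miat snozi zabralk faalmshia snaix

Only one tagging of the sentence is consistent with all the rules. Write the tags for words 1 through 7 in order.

N C N C N N A

Candidates per position — 1:miat {A,N}; 2:snozi {A,C}; 3:miat {A,N}; 4:snozi {A,C}; 5:zabralk {N,A}; 6:faalmshia {N}; 7:snaix {A}.
Position 1: tagging it A would leave rule 1 unsatisfiable, so it must be N.
Position 2: tagging it A would leave rule 1 unsatisfiable, so it must be C.
Position 3: tagging it A would leave rule 1 unsatisfiable, so it must be N.
Position 4: tagging it A would leave rule 1 unsatisfiable, so it must be C.
Position 5: tagging it A would leave rule 1 unsatisfiable, so it must be N.
The unique satisfying tagging is: N C N C N N A.
Verifying each rule — rule 1 ok; rule 2 ok; rule 3 ok; rule 4 ok; rule 5 ok.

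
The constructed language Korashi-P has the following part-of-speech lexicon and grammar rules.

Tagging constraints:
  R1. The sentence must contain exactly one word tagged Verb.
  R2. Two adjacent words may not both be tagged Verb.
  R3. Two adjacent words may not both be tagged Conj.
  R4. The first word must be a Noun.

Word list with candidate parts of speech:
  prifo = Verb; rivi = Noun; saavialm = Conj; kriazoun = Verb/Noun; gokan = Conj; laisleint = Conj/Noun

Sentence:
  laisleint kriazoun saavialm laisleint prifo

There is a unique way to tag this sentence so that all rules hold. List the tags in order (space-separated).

Noun Noun Conj Noun Verb

Candidates per position — 1:laisleint {Conj,Noun}; 2:kriazoun {Verb,Noun}; 3:saavialm {Conj}; 4:laisleint {Conj,Noun}; 5:prifo {Verb}.
If word 1 were Conj, no tagging could satisfy rule 4; so word 1 is Noun.
If word 2 were Verb, no tagging could satisfy rule 1; so word 2 is Noun.
If word 4 were Conj, no tagging could satisfy rule 3; so word 4 is Noun.
The unique satisfying tagging is: Noun Noun Conj Noun Verb.
Verifying each rule — rule 1 ✓; rule 2 ✓; rule 3 ✓; rule 4 ✓.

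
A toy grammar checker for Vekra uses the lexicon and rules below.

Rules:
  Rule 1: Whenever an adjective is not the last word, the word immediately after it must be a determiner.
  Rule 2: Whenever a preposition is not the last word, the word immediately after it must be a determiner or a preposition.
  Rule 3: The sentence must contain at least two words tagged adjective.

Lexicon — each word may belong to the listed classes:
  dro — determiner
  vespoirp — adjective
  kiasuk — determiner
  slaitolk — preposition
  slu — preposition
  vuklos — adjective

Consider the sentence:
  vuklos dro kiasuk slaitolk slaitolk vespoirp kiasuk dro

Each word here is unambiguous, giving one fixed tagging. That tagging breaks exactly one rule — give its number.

Fixed tagging: adjective determiner determiner preposition preposition adjective determiner determiner.
Checking each rule: R1 pass, R2 fail, R3 pass.
Only rule 2 fails.

2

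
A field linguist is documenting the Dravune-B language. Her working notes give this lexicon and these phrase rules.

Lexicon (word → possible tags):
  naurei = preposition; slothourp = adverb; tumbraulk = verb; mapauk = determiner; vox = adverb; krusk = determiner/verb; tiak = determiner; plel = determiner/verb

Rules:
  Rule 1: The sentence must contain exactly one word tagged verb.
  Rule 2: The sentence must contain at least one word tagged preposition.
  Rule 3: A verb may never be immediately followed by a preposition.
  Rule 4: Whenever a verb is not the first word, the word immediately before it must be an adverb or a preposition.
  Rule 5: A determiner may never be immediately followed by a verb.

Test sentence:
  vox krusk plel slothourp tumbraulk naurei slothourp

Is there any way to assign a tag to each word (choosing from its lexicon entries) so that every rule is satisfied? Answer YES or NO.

NO

Candidates per position — 1:vox {adverb}; 2:krusk {determiner,verb}; 3:plel {determiner,verb}; 4:slothourp {adverb}; 5:tumbraulk {verb}; 6:naurei {preposition}; 7:slothourp {adverb}.
Rule 3 cannot be satisfied by any choice of tags from the lexicon.
So there is no consistent tagging.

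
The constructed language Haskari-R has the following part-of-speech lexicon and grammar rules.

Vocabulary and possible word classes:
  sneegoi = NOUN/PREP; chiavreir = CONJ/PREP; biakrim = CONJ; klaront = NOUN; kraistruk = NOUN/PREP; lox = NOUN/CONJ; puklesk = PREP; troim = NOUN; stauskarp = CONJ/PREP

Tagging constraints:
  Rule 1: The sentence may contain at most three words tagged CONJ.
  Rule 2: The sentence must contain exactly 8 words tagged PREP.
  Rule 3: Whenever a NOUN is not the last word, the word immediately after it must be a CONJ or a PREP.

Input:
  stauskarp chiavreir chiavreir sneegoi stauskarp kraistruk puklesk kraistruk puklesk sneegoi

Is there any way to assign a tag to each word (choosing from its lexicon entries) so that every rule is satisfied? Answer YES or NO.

Candidates per position — 1:stauskarp {CONJ,PREP}; 2:chiavreir {CONJ,PREP}; 3:chiavreir {CONJ,PREP}; 4:sneegoi {NOUN,PREP}; 5:stauskarp {CONJ,PREP}; 6:kraistruk {NOUN,PREP}; 7:puklesk {PREP}; 8:kraistruk {NOUN,PREP}; 9:puklesk {PREP}; 10:sneegoi {NOUN,PREP}.
One satisfying assignment: PREP CONJ PREP PREP CONJ PREP PREP PREP PREP PREP.
Rule-by-rule: rule 1 ✓; rule 2 ✓; rule 3 ✓.

YES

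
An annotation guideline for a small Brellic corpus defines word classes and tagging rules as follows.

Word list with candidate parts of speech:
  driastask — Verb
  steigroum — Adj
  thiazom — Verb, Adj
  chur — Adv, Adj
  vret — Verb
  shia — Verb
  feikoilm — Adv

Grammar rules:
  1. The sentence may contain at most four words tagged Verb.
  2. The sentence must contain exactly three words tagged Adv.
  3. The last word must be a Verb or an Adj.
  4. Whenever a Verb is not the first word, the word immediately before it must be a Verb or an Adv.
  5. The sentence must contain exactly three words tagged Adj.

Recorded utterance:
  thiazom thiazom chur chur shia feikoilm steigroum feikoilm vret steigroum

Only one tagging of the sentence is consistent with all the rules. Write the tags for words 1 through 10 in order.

Candidates per position — 1:thiazom {Verb,Adj}; 2:thiazom {Verb,Adj}; 3:chur {Adv,Adj}; 4:chur {Adv,Adj}; 5:shia {Verb}; 6:feikoilm {Adv}; 7:steigroum {Adj}; 8:feikoilm {Adv}; 9:vret {Verb}; 10:steigroum {Adj}.
Word 4 cannot be Adj — rule 4 would then fail for every completion. It is Adv.
Word 3 cannot be Adv — rule 2 would then fail for every completion. It is Adj.
Word 1 cannot be Adj — rule 5 would then fail for every completion. It is Verb.
Word 2 cannot be Adj — rule 5 would then fail for every completion. It is Verb.
The unique satisfying tagging is: Verb Verb Adj Adv Verb Adv Adj Adv Verb Adj.
Checking: rule 1 ✓; rule 2 ✓; rule 3 ✓; rule 4 ✓; rule 5 ✓.

Verb Verb Adj Adv Verb Adv Adj Adv Verb Adj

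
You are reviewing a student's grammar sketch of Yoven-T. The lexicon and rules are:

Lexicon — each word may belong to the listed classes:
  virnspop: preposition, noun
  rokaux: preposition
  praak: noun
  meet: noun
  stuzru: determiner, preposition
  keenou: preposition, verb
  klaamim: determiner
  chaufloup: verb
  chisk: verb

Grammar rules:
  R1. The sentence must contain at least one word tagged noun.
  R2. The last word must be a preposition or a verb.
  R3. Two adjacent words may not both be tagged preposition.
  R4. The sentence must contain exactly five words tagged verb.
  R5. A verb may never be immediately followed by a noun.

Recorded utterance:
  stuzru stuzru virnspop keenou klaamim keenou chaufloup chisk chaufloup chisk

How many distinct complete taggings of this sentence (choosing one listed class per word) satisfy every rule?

6

Candidates per position — 1:stuzru {determiner,preposition}; 2:stuzru {determiner,preposition}; 3:virnspop {preposition,noun}; 4:keenou {preposition,verb}; 5:klaamim {determiner}; 6:keenou {preposition,verb}; 7:chaufloup {verb}; 8:chisk {verb}; 9:chaufloup {verb}; 10:chisk {verb}.
There are 32 candidate sequences in total.
Checking each against the rules leaves 6 sequences.
Count = 6.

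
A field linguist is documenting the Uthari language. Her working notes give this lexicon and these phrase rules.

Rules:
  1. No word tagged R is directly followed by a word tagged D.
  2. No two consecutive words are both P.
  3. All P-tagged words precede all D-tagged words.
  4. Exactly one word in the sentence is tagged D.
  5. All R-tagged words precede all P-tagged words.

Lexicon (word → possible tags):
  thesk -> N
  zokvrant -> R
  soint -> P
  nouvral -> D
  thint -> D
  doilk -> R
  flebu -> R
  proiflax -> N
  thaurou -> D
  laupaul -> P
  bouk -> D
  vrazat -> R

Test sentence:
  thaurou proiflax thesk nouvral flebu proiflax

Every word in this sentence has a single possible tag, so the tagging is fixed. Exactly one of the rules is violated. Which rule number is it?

Fixed tagging: D N N D R N.
Applying the rules: R1 pass, R2 pass, R3 pass, R4 fail, R5 pass.
Only rule 4 fails.

4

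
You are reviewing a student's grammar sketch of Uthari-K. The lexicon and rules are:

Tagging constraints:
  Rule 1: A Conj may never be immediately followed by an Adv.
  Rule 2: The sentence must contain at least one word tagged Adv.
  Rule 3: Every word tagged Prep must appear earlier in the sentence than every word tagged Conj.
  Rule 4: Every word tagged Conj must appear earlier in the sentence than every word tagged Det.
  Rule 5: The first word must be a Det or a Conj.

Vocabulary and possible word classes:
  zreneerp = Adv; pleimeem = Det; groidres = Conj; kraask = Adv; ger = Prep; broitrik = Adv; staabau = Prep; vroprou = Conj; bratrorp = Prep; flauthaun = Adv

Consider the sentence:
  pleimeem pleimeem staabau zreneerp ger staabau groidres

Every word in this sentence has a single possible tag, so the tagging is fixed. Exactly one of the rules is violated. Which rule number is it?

4

Fixed tagging: Det Det Prep Adv Prep Prep Conj.
Checking each rule: R1 holds, R2 holds, R3 holds, R4 violated, R5 holds.
Only rule 4 fails.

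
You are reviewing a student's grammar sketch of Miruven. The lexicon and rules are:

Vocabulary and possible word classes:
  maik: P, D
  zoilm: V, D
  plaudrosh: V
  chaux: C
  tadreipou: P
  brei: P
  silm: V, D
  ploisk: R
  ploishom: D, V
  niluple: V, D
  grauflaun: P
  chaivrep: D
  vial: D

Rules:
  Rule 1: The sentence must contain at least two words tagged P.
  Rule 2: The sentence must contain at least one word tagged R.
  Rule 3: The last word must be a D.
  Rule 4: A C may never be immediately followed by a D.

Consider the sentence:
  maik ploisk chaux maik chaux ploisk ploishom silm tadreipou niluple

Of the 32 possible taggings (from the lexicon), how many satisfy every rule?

8

Candidates per position — 1:maik {P,D}; 2:ploisk {R}; 3:chaux {C}; 4:maik {P,D}; 5:chaux {C}; 6:ploisk {R}; 7:ploishom {D,V}; 8:silm {V,D}; 9:tadreipou {P}; 10:niluple {V,D}.
There are 32 candidate sequences in total.
Checking each against the rules leaves 8 sequences.
Count = 8.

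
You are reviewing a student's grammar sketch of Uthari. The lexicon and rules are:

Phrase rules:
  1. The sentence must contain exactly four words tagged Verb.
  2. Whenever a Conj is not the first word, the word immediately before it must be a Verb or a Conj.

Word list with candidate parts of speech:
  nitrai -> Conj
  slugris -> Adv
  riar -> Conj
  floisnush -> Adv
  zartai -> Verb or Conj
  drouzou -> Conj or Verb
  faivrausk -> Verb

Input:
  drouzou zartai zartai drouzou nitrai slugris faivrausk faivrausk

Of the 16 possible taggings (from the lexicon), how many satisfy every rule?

Candidates per position — 1:drouzou {Conj,Verb}; 2:zartai {Verb,Conj}; 3:zartai {Verb,Conj}; 4:drouzou {Conj,Verb}; 5:nitrai {Conj}; 6:slugris {Adv}; 7:faivrausk {Verb}; 8:faivrausk {Verb}.
There are 16 candidate sequences in total.
Checking each against the rules leaves 6 sequences.
Count = 6.

6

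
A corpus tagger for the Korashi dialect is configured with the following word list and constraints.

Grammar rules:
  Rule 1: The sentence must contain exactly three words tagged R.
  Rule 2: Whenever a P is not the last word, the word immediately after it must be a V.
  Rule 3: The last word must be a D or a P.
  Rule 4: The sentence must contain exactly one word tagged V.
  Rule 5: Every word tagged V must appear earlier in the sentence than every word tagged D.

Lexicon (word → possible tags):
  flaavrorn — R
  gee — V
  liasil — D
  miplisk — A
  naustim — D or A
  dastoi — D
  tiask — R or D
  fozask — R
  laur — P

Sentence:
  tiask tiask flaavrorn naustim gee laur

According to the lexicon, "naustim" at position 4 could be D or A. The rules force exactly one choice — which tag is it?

Candidates per position — 1:tiask {R,D}; 2:tiask {R,D}; 3:flaavrorn {R}; 4:naustim {D,A}; 5:gee {V}; 6:laur {P}.
At position 1, choosing D makes rule 1 impossible to satisfy; hence R.
At position 2, choosing D makes rule 1 impossible to satisfy; hence R.
At position 4, choosing D makes rule 5 impossible to satisfy; hence A.
The unique satisfying tagging is: R R R A V P.
Checking: rule 1 ✓; rule 2 ✓; rule 3 ✓; rule 4 ✓; rule 5 ✓.

A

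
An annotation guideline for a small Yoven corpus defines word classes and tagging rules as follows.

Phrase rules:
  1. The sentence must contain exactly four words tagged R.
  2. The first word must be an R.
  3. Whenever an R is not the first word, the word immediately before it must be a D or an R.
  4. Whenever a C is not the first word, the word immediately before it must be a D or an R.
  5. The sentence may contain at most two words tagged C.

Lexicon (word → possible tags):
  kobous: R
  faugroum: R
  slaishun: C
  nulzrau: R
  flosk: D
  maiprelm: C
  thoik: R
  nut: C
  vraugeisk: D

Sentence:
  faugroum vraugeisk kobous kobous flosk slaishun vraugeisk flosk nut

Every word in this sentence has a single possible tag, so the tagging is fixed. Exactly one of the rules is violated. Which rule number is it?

1

Fixed tagging: R D R R D C D D C.
Rule check: R1 violated, R2 holds, R3 holds, R4 holds, R5 holds.
Only rule 1 fails.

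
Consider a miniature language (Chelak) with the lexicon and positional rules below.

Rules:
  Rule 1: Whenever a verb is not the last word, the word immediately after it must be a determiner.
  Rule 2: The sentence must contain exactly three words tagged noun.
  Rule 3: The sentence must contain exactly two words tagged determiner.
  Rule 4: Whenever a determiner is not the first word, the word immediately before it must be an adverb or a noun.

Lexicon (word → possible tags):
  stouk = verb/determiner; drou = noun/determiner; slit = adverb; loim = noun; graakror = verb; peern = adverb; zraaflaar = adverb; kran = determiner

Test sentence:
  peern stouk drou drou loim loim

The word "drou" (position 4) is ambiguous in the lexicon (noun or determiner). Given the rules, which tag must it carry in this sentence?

Candidates per position — 1:peern {adverb}; 2:stouk {verb,determiner}; 3:drou {noun,determiner}; 4:drou {noun,determiner}; 5:loim {noun}; 6:loim {noun}.
At position 3, choosing determiner makes rule 4 impossible to satisfy; hence noun.
At position 4, choosing noun makes rule 2 impossible to satisfy; hence determiner.
At position 2, choosing verb makes rule 1 impossible to satisfy; hence determiner.
That leaves exactly one tagging: adverb determiner noun determiner noun noun.
Rule-by-rule: rule 1 satisfied; rule 2 satisfied; rule 3 satisfied; rule 4 satisfied.

determiner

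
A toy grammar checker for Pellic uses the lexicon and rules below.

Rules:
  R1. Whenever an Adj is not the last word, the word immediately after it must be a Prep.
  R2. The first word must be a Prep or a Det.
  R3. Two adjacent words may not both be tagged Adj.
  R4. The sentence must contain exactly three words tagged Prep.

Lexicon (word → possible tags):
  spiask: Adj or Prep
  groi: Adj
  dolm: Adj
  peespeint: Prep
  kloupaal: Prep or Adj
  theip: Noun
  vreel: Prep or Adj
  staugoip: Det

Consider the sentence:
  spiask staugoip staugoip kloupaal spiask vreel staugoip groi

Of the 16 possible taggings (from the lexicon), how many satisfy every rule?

Candidates per position — 1:spiask {Adj,Prep}; 2:staugoip {Det}; 3:staugoip {Det}; 4:kloupaal {Prep,Adj}; 5:spiask {Adj,Prep}; 6:vreel {Prep,Adj}; 7:staugoip {Det}; 8:groi {Adj}.
There are 16 candidate sequences in total.
The sequences that satisfy every rule: Prep Det Det Prep Adj Prep Det Adj; Prep Det Det Adj Prep Prep Det Adj.
Count = 2.

2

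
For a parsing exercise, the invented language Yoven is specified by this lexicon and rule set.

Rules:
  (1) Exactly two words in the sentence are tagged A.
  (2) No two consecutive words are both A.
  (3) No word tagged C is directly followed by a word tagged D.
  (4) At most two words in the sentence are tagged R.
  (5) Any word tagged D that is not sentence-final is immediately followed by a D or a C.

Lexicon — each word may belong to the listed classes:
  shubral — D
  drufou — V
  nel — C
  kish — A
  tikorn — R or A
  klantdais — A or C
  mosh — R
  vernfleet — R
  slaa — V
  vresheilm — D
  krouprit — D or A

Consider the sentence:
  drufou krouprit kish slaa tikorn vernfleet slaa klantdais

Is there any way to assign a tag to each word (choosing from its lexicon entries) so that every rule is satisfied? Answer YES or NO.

Candidates per position — 1:drufou {V}; 2:krouprit {D,A}; 3:kish {A}; 4:slaa {V}; 5:tikorn {R,A}; 6:vernfleet {R}; 7:slaa {V}; 8:klantdais {A,C}.
Every candidate sequence violates at least one rule; no consistent tagging exists.

NO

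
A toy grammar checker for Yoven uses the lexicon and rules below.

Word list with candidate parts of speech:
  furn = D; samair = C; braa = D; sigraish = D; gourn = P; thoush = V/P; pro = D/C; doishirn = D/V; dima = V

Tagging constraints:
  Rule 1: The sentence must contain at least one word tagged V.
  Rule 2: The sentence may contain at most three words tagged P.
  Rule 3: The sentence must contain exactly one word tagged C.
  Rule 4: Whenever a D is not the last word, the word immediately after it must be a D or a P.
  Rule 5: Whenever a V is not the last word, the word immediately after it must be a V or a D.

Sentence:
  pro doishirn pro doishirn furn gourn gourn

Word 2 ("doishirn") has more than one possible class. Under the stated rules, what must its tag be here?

Candidates per position — 1:pro {D,C}; 2:doishirn {D,V}; 3:pro {D,C}; 4:doishirn {D,V}; 5:furn {D}; 6:gourn {P}; 7:gourn {P}.
Position 2: the remaining choice is settled jointly with positions 1, 3, 4 — only V at position 2 is part of a tagging that satisfies every rule.
So the tagging must be: C V D D D P P.
Rule-by-rule: rule 1 satisfied; rule 2 satisfied; rule 3 satisfied; rule 4 satisfied; rule 5 satisfied.

V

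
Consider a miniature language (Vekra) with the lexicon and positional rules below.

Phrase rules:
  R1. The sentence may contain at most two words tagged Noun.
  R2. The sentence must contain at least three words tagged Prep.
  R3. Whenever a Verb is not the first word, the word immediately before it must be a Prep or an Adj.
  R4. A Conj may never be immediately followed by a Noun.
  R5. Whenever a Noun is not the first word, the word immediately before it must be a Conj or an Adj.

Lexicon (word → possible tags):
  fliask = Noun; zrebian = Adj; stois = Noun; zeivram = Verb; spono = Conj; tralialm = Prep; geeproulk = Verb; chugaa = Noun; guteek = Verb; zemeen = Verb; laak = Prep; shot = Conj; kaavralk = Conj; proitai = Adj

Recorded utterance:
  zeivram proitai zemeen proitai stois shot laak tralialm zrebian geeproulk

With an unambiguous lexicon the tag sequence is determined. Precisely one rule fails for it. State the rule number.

Fixed tagging: Verb Adj Verb Adj Noun Conj Prep Prep Adj Verb.
Applying the rules: R1 holds, R2 violated, R3 holds, R4 holds, R5 holds.
Only rule 2 fails.

2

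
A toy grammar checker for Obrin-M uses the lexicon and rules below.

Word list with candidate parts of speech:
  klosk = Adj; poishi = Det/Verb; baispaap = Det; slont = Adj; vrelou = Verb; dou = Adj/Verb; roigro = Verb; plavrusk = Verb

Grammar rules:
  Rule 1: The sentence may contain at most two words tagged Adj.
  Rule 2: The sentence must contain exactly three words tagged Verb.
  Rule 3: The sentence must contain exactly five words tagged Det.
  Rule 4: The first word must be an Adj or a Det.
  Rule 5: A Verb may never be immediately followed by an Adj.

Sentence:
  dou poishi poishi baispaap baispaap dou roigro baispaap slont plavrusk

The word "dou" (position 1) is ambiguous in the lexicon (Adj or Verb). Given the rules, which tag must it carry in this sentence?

Candidates per position — 1:dou {Adj,Verb}; 2:poishi {Det,Verb}; 3:poishi {Det,Verb}; 4:baispaap {Det}; 5:baispaap {Det}; 6:dou {Adj,Verb}; 7:roigro {Verb}; 8:baispaap {Det}; 9:slont {Adj}; 10:plavrusk {Verb}.
If word 1 were Verb, no tagging could satisfy rule 4; so word 1 is Adj.
If word 2 were Verb, no tagging could satisfy rule 3; so word 2 is Det.
If word 3 were Verb, no tagging could satisfy rule 3; so word 3 is Det.
If word 6 were Adj, no tagging could satisfy rule 1; so word 6 is Verb.
That leaves exactly one tagging: Adj Det Det Det Det Verb Verb Det Adj Verb.
Verifying each rule — rule 1 ✓; rule 2 ✓; rule 3 ✓; rule 4 ✓; rule 5 ✓.

Adj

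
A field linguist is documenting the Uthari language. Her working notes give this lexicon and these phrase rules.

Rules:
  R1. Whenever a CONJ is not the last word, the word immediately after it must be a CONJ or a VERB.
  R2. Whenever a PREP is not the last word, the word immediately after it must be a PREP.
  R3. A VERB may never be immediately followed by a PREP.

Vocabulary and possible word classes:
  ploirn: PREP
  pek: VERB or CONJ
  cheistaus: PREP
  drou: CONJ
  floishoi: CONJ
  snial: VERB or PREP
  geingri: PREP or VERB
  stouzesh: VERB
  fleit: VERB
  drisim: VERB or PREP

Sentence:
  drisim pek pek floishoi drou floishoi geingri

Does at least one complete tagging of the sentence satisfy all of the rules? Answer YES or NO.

YES

Candidates per position — 1:drisim {VERB,PREP}; 2:pek {VERB,CONJ}; 3:pek {VERB,CONJ}; 4:floishoi {CONJ}; 5:drou {CONJ}; 6:floishoi {CONJ}; 7:geingri {PREP,VERB}.
One satisfying assignment: VERB CONJ VERB CONJ CONJ CONJ VERB.
Checking: rule 1 ok; rule 2 ok; rule 3 ok.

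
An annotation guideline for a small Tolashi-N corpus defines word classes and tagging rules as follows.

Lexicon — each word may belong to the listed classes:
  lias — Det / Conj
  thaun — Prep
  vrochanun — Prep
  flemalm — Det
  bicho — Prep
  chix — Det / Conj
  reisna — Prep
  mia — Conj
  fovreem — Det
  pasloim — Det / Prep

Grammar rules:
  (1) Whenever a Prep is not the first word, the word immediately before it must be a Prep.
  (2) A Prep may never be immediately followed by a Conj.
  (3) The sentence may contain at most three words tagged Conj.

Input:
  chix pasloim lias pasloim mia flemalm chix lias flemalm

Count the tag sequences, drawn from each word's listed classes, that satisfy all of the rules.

11

Candidates per position — 1:chix {Det,Conj}; 2:pasloim {Det,Prep}; 3:lias {Det,Conj}; 4:pasloim {Det,Prep}; 5:mia {Conj}; 6:flemalm {Det}; 7:chix {Det,Conj}; 8:lias {Det,Conj}; 9:flemalm {Det}.
There are 64 candidate sequences in total.
Checking each against the rules leaves 11 sequences.
Count = 11.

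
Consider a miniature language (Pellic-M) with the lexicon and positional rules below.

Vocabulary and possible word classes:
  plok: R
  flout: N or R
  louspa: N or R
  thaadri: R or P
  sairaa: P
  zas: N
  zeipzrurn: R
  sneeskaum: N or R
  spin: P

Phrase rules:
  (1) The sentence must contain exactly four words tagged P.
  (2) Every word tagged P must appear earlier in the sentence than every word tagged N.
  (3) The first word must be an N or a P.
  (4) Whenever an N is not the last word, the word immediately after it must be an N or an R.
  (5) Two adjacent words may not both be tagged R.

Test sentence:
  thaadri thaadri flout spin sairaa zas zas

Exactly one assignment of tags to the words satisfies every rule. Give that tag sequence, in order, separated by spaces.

P P R P P N N

Candidates per position — 1:thaadri {R,P}; 2:thaadri {R,P}; 3:flout {N,R}; 4:spin {P}; 5:sairaa {P}; 6:zas {N}; 7:zas {N}.
Word 1 cannot be R — rule 1 would then fail for every completion. It is P.
Word 2 cannot be R — rule 1 would then fail for every completion. It is P.
Word 3 cannot be N — rule 2 would then fail for every completion. It is R.
So the tagging must be: P P R P P N N.
Rule-by-rule: rule 1 ok; rule 2 ok; rule 3 ok; rule 4 ok; rule 5 ok.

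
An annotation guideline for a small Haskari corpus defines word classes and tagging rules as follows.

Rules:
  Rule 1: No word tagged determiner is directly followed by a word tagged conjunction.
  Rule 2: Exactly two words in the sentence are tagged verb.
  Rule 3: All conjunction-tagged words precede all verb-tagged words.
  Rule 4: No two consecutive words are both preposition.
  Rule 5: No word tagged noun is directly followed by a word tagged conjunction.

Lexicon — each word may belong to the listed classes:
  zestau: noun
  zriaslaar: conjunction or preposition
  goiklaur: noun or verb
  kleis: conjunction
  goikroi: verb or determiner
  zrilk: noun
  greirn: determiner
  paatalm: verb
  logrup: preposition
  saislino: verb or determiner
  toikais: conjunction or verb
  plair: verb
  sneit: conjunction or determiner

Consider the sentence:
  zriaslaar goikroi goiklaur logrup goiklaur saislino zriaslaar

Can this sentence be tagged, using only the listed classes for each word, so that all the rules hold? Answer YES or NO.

Candidates per position — 1:zriaslaar {conjunction,preposition}; 2:goikroi {verb,determiner}; 3:goiklaur {noun,verb}; 4:logrup {preposition}; 5:goiklaur {noun,verb}; 6:saislino {verb,determiner}; 7:zriaslaar {conjunction,preposition}.
One satisfying assignment: preposition verb noun preposition verb determiner preposition.
Verifying each rule — rule 1 ok; rule 2 ok; rule 3 ok; rule 4 ok; rule 5 ok.

YES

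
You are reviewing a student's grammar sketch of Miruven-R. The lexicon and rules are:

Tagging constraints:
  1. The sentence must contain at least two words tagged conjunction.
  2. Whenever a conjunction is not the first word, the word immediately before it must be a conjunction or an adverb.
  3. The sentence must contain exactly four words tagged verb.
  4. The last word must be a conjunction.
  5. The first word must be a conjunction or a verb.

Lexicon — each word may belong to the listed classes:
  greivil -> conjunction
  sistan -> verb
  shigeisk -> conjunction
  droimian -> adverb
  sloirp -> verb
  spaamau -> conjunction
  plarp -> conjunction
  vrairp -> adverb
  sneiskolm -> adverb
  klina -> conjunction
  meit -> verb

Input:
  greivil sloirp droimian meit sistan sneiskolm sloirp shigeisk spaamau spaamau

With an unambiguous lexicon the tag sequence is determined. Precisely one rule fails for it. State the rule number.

Fixed tagging: conjunction verb adverb verb verb adverb verb conjunction conjunction conjunction.
Applying the rules: R1 ✓, R2 ✗, R3 ✓, R4 ✓, R5 ✓.
Only rule 2 fails.

2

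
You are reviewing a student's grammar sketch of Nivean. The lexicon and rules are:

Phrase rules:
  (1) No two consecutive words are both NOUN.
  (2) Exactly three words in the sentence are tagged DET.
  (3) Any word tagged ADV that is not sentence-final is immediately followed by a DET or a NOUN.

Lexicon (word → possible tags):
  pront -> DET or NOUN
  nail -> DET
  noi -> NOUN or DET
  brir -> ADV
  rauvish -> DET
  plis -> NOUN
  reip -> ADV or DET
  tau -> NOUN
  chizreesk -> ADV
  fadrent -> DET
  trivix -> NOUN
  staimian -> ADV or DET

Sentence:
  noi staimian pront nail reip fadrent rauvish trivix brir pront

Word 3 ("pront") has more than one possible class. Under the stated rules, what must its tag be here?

NOUN

Candidates per position — 1:noi {NOUN,DET}; 2:staimian {ADV,DET}; 3:pront {DET,NOUN}; 4:nail {DET}; 5:reip {ADV,DET}; 6:fadrent {DET}; 7:rauvish {DET}; 8:trivix {NOUN}; 9:brir {ADV}; 10:pront {DET,NOUN}.
At position 1, choosing DET makes rule 2 impossible to satisfy; hence NOUN.
At position 2, choosing DET makes rule 2 impossible to satisfy; hence ADV.
At position 3, choosing DET makes rule 2 impossible to satisfy; hence NOUN.
At position 5, choosing DET makes rule 2 impossible to satisfy; hence ADV.
At position 10, choosing DET makes rule 2 impossible to satisfy; hence NOUN.
The unique satisfying tagging is: NOUN ADV NOUN DET ADV DET DET NOUN ADV NOUN.
Verifying each rule — rule 1 ok; rule 2 ok; rule 3 ok.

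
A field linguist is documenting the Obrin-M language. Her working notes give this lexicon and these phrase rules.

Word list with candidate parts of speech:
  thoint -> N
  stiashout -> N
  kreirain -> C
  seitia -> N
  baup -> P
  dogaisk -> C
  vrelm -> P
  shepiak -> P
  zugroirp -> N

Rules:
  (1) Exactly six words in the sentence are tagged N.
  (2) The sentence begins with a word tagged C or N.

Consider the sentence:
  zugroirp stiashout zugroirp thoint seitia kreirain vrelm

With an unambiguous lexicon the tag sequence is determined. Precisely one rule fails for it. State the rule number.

1

Fixed tagging: N N N N N C P.
Rule check: R1 fails, R2 ok.
Only rule 1 fails.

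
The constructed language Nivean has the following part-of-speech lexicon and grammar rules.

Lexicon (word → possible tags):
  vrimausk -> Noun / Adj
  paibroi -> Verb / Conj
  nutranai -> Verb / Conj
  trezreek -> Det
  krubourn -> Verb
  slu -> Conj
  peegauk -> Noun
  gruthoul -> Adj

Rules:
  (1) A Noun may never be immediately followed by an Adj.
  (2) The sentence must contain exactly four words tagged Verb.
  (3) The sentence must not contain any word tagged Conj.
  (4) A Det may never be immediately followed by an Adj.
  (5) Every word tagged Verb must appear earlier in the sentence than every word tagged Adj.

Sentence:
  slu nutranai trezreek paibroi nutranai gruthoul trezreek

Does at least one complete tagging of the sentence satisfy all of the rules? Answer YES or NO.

Candidates per position — 1:slu {Conj}; 2:nutranai {Verb,Conj}; 3:trezreek {Det}; 4:paibroi {Verb,Conj}; 5:nutranai {Verb,Conj}; 6:gruthoul {Adj}; 7:trezreek {Det}.
Rule 2 cannot be satisfied by any choice of tags from the lexicon.
So there is no consistent tagging.

NO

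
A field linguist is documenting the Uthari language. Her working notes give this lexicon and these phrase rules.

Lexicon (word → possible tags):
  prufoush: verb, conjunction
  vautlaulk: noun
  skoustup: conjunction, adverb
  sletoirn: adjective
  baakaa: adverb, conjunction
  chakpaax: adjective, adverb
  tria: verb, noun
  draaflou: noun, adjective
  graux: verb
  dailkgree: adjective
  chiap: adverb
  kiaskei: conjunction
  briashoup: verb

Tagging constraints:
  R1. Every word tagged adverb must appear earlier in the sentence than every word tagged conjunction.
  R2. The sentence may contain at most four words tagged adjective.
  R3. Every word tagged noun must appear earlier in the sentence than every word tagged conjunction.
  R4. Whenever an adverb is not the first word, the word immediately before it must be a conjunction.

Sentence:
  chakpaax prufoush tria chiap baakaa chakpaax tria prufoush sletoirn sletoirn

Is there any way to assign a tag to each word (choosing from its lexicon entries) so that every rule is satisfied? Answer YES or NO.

Candidates per position — 1:chakpaax {adjective,adverb}; 2:prufoush {verb,conjunction}; 3:tria {verb,noun}; 4:chiap {adverb}; 5:baakaa {adverb,conjunction}; 6:chakpaax {adjective,adverb}; 7:tria {verb,noun}; 8:prufoush {verb,conjunction}; 9:sletoirn {adjective}; 10:sletoirn {adjective}.
Rule 4 cannot be satisfied by any choice of tags from the lexicon.
So there is no consistent tagging.

NO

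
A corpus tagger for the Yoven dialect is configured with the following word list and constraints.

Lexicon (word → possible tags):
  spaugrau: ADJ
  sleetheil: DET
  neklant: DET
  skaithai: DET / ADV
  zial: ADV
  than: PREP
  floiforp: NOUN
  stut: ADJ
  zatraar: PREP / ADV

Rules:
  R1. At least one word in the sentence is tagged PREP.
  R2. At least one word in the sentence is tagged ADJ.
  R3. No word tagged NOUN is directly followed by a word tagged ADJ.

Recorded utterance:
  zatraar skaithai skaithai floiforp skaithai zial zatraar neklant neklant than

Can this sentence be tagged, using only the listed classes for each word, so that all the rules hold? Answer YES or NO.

Candidates per position — 1:zatraar {PREP,ADV}; 2:skaithai {DET,ADV}; 3:skaithai {DET,ADV}; 4:floiforp {NOUN}; 5:skaithai {DET,ADV}; 6:zial {ADV}; 7:zatraar {PREP,ADV}; 8:neklant {DET}; 9:neklant {DET}; 10:than {PREP}.
Rule 2 cannot be satisfied by any choice of tags from the lexicon.
So there is no consistent tagging.

NO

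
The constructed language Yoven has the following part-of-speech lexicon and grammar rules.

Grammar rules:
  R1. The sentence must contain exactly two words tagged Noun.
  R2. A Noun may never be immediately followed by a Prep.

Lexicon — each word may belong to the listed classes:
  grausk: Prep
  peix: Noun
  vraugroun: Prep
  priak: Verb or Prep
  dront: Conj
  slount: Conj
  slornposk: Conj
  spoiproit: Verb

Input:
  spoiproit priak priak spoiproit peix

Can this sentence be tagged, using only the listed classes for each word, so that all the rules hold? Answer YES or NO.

Candidates per position — 1:spoiproit {Verb}; 2:priak {Verb,Prep}; 3:priak {Verb,Prep}; 4:spoiproit {Verb}; 5:peix {Noun}.
Rule 1 cannot be satisfied by any choice of tags from the lexicon.
So there is no consistent tagging.

NO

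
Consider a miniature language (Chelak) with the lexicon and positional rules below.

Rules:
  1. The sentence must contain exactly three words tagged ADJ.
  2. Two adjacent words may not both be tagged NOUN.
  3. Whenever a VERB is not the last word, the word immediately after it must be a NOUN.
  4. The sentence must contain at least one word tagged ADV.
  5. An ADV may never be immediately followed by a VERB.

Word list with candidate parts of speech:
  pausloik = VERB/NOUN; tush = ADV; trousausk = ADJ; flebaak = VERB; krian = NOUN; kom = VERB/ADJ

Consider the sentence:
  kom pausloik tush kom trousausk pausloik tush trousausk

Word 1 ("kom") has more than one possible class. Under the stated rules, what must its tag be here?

VERB

Candidates per position — 1:kom {VERB,ADJ}; 2:pausloik {VERB,NOUN}; 3:tush {ADV}; 4:kom {VERB,ADJ}; 5:trousausk {ADJ}; 6:pausloik {VERB,NOUN}; 7:tush {ADV}; 8:trousausk {ADJ}.
If word 2 were VERB, no tagging could satisfy rule 3; so word 2 is NOUN.
If word 4 were VERB, no tagging could satisfy rule 3; so word 4 is ADJ.
If word 6 were VERB, no tagging could satisfy rule 3; so word 6 is NOUN.
If word 1 were ADJ, no tagging could satisfy rule 1; so word 1 is VERB.
The only consistent sequence is: VERB NOUN ADV ADJ ADJ NOUN ADV ADJ.
Checking: rule 1 ✓; rule 2 ✓; rule 3 ✓; rule 4 ✓; rule 5 ✓.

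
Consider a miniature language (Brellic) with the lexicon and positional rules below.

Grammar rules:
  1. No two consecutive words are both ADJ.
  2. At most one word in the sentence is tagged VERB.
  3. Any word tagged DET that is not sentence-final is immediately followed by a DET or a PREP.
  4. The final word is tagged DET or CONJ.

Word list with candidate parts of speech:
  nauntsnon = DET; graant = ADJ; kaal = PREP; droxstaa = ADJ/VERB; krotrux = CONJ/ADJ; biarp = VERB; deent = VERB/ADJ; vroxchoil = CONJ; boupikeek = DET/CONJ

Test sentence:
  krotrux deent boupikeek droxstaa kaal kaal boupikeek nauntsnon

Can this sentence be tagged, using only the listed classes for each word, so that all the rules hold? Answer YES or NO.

Candidates per position — 1:krotrux {CONJ,ADJ}; 2:deent {VERB,ADJ}; 3:boupikeek {DET,CONJ}; 4:droxstaa {ADJ,VERB}; 5:kaal {PREP}; 6:kaal {PREP}; 7:boupikeek {DET,CONJ}; 8:nauntsnon {DET}.
One satisfying assignment: ADJ VERB CONJ ADJ PREP PREP DET DET.
Verifying each rule — rule 1 satisfied; rule 2 satisfied; rule 3 satisfied; rule 4 satisfied.

YES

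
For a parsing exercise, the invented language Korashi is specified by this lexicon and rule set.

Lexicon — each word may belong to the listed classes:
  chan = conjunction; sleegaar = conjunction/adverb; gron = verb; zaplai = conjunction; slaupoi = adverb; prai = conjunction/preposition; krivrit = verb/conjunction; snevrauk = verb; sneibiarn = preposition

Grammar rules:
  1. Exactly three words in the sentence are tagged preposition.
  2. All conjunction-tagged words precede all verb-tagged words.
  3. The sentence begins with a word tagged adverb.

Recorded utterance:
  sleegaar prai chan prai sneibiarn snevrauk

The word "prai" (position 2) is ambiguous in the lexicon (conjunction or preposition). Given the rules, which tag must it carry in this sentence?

preposition

Candidates per position — 1:sleegaar {conjunction,adverb}; 2:prai {conjunction,preposition}; 3:chan {conjunction}; 4:prai {conjunction,preposition}; 5:sneibiarn {preposition}; 6:snevrauk {verb}.
Position 1: conjunction is ruled out by rule 3; that leaves adverb.
Position 2: conjunction is ruled out by rule 1; that leaves preposition.
Position 4: conjunction is ruled out by rule 1; that leaves preposition.
The unique satisfying tagging is: adverb preposition conjunction preposition preposition verb.
Rule-by-rule: rule 1 holds; rule 2 holds; rule 3 holds.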